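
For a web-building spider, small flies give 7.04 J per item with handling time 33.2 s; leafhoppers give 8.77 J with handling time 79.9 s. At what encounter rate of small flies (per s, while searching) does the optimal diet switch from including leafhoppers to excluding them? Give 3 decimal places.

The zero-one rule: include leafhoppers iff E₂/h₂ > λE₁/(1+λh₁). Equality gives the switch point.
λE₁h₂ = E₂ + λE₂h₁ ⇒ λ = E₂/(E₁h₂ − E₂h₁) = 8.77/(562.5 − 291.2) = 0.03232 per s.

0.032 per s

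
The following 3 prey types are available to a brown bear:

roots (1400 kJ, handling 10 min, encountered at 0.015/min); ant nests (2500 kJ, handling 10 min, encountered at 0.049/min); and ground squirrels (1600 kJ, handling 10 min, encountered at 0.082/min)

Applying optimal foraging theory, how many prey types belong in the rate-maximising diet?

E/h in descending order: ant nests 250, ground squirrels 160, roots 140 kJ/min. The optimal diet is the largest prefix of this list for which every included type satisfies E_i/h_i > R on the types above it.
Rate on top 1: 82.21. ground squirrels: 160 > 82.21 → include.
Rate on top 2: 109.8. roots: 140 > 109.8 → include.
Optimal diet: ant nests, ground squirrels, roots — 3 of 3 types.

3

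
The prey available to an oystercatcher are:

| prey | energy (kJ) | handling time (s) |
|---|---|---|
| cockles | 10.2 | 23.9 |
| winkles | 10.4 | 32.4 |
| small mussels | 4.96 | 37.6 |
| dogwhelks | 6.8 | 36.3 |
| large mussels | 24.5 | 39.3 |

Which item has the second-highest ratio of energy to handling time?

Profitability E/h (kJ/s): cockles = 10.2/23.9 = 0.427, winkles = 10.4/32.4 = 0.321, small mussels = 4.96/37.6 = 0.132, dogwhelks = 6.8/36.3 = 0.187, large mussels = 24.5/39.3 = 0.623.
Ranked: large mussels > cockles > winkles > dogwhelks > small mussels.

cockles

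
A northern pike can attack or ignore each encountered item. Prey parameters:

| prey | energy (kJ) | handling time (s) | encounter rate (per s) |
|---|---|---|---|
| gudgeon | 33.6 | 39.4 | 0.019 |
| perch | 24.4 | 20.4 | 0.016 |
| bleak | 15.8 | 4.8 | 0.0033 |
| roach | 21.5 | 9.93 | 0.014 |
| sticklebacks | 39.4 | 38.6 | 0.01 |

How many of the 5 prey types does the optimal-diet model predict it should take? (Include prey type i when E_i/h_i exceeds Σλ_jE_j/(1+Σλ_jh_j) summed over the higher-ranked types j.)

Profitabilities (E/h, kJ/s): bleak 3.29, roach 2.17, perch 1.2, sticklebacks 1.02, gudgeon 0.853. Add prey in this order while the next type's profitability exceeds the intake rate on those already taken.
Rate on top 1: 0.05133. roach: 2.17 > 0.05133 → include.
Rate on top 2: 0.3058. perch: 1.2 > 0.3058 → include.
Rate on top 3: 0.502. sticklebacks: 1.02 > 0.502 → include.
Rate on top 4: 0.6092. gudgeon: 0.853 > 0.6092 → include.
Optimal diet: bleak, roach, perch, sticklebacks, gudgeon — 5 of 5 types.

5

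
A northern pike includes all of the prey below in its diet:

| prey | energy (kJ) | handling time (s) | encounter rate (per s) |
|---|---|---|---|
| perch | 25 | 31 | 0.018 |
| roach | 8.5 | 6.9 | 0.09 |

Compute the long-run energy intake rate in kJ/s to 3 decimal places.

0.558 kJ/s

R = (0.018×25 + 0.09×8.5) / (1 + 0.018×31 + 0.09×6.9) = 1.215/2.179 = 0.5576 kJ/s.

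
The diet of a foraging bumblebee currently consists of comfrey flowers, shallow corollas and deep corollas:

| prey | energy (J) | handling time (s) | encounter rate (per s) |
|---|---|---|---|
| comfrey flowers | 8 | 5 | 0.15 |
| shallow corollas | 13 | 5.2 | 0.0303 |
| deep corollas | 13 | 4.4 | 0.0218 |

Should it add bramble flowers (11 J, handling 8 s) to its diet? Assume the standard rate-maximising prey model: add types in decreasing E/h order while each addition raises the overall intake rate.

On comfrey flowers, shallow corollas and deep corollas alone, R = ΣλE/(1+Σλh) = 1.877/2.003 = 0.937 J/s.
Profitability of bramble flowers: 11/8 = 1.375 J/s.
1.375 > 0.937, so adding bramble flowers raises the average — include it.

Yes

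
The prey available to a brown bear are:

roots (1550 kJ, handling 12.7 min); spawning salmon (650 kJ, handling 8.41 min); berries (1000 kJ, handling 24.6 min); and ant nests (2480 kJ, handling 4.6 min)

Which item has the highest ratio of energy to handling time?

ant nests

Profitability E/h (kJ/min): roots = 1550/12.7 = 122, spawning salmon = 650/8.41 = 77.3, berries = 1000/24.6 = 40.7, ant nests = 2480/4.6 = 539.
Ranked: ant nests > roots > spawning salmon > berries.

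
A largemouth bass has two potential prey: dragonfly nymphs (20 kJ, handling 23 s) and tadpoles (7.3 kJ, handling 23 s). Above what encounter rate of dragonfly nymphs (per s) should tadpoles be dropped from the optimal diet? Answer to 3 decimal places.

0.025 per s

Drop tadpoles once their profitability E₂/h₂ falls below the rate achievable on dragonfly nymphs alone: E₂/h₂ = λE₁/(1 + λh₁).
Solve for λ: λE₁h₂ = E₂(1 + λh₁) → λ(E₁h₂ − E₂h₁) = E₂ → λ = E₂/(E₁h₂ − E₂h₁).
λ = 7.3/(20×23 − 7.3×23) = 7.3/292.1 = 0.02499 per s.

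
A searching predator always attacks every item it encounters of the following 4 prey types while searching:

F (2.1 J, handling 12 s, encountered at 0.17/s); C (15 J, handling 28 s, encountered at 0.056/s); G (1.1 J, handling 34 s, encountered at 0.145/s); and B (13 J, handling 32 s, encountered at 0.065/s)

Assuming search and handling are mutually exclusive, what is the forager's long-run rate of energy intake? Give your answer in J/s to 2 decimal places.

0.19 J/s

R = Σλ_iE_i / (1 + Σλ_ih_i)
Numerator: 0.17×2.1 + 0.056×15 + 0.145×1.1 + 0.065×13 = 2.201
Denominator: 1 + 0.17×12 + 0.056×28 + 0.145×34 + 0.065×32 = 11.62
R = 2.201/11.62 = 0.1895 J/s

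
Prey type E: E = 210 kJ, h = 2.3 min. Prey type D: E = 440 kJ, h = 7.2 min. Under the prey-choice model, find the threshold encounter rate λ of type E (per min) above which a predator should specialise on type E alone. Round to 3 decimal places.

At the threshold, the rate on type E alone equals the profitability of type D: λ·210/(1 + λ·2.3) = 440/7.2 = 61.11.
Rearranging, λ(210 − 61.11×2.3) = 61.11, so λ = 61.11/69.44 = 0.88 per min.

0.880 per min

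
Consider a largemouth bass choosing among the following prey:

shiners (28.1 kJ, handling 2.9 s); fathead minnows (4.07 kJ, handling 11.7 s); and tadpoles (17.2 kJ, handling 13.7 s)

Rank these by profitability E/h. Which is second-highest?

tadpoles

In descending order of E/h:
shiners: 28.1/2.9 = 9.69 kJ/s
tadpoles: 17.2/13.7 = 1.26 kJ/s
fathead minnows: 4.07/11.7 = 0.348 kJ/s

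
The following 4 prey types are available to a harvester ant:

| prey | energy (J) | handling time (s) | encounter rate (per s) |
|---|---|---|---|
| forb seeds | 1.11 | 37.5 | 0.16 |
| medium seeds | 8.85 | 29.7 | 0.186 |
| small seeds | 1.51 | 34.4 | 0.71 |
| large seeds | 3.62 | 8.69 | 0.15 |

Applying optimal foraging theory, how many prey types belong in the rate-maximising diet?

E/h in descending order: large seeds 0.417, medium seeds 0.298, small seeds 0.0439, forb seeds 0.0296 J/s. The optimal diet is the largest prefix of this list for which every included type satisfies E_i/h_i > R on the types above it.
Rate on top 1: 0.2357. medium seeds: 0.298 > 0.2357 → include.
Rate on top 2: 0.2797. small seeds: 0.0439 < 0.2797 → exclude; stop.
Optimal diet: large seeds, medium seeds — 2 of 4 types.

2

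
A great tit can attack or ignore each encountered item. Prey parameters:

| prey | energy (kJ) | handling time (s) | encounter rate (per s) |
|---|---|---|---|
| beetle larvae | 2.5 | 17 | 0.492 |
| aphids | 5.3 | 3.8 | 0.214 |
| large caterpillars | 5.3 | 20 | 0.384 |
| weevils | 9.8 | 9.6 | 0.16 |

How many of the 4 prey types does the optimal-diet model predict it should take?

Profitabilities (E/h, kJ/s): aphids 1.39, weevils 1.02, large caterpillars 0.265, beetle larvae 0.147. Add prey in this order while the next type's profitability exceeds the intake rate on those already taken.
Rate on top 1: 0.6255. weevils: 1.02 > 0.6255 → include.
Rate on top 2: 0.8068. large caterpillars: 0.265 < 0.8068 → exclude; stop.
Optimal diet: aphids, weevils — 2 of 4 types.

2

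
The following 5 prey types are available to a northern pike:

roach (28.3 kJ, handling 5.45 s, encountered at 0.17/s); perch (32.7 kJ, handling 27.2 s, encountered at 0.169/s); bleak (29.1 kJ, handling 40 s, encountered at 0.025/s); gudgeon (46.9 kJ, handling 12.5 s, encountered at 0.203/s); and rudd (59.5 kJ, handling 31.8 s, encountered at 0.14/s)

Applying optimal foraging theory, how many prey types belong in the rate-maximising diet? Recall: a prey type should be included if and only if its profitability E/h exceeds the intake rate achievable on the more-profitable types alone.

E/h in descending order: roach 5.19, gudgeon 3.75, rudd 1.87, perch 1.2, bleak 0.728 kJ/s. The optimal diet is the largest prefix of this list for which every included type satisfies E_i/h_i > R on the types above it.
Rate on top 1: 2.497. gudgeon: 3.75 > 2.497 → include.
Rate on top 2: 3.211. rudd: 1.87 < 3.211 → exclude; stop.
Optimal diet: roach, gudgeon — 2 of 5 types.

2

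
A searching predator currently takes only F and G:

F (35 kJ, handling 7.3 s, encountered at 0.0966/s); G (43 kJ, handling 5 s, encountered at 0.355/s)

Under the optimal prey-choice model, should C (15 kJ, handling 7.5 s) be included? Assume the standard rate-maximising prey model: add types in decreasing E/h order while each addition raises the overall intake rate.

No

Current rate: (0.0966×35 + 0.355×43)/(1 + 0.0966×7.3 + 0.355×5) = 5.358 kJ/s.
Profitability of C: 15/7.5 = 2 kJ/s.
2 < 5.358, so adding C would lower the average — exclude it.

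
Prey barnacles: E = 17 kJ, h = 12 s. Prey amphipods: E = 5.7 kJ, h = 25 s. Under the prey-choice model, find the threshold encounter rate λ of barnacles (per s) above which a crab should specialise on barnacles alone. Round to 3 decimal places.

0.016 per s

At the threshold, the rate on barnacles alone equals the profitability of amphipods: λ·17/(1 + λ·12) = 5.7/25 = 0.228.
Rearranging, λ(17 − 0.228×12) = 0.228, so λ = 0.228/14.26 = 0.01598 per s.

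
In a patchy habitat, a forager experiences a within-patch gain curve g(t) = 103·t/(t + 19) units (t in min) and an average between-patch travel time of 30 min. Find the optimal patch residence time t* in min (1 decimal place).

By the marginal value theorem, leave when the instantaneous gain rate g'(t) equals the habitat-wide average g(t)/(T + t).
g'(t) = 103·19/(t + 19)². Setting 103·19/(t+19)² = 103t/[(t+19)(30+t)] gives 19(30+t) = t(t+19), so t² = 19×30 = 570.
t* = √570 = 23.87 min.

23.9 min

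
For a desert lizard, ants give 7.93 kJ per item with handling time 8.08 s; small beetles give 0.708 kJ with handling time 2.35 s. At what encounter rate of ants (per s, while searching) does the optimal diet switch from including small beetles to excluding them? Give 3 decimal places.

The zero-one rule: include small beetles iff E₂/h₂ > λE₁/(1+λh₁). Equality gives the switch point.
λE₁h₂ = E₂ + λE₂h₁ ⇒ λ = E₂/(E₁h₂ − E₂h₁) = 0.708/(18.64 − 5.721) = 0.05482 per s.

0.055 per s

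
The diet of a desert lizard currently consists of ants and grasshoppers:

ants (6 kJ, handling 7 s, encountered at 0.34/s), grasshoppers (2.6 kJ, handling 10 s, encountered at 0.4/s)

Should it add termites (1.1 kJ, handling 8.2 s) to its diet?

On ants and grasshoppers alone, R = ΣλE/(1+Σλh) = 3.08/7.38 = 0.4173 kJ/s.
Profitability of termites: 1.1/8.2 = 0.1341 kJ/s.
0.1341 < 0.4173, so adding termites would lower the average — exclude it.

No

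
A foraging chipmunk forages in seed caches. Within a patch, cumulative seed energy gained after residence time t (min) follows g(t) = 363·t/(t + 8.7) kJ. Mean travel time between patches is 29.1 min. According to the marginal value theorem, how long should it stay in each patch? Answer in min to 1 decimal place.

15.9 min

Optimal t* satisfies g'(t*) = g(t*)/(T + t*).
g'(t) = 363·8.7/(t + 8.7)². Setting 363·8.7/(t+8.7)² = 363t/[(t+8.7)(29.1+t)] gives 8.7(29.1+t) = t(t+8.7), so t² = 8.7×29.1 = 253.2.
t* = √253.2 = 15.91 min.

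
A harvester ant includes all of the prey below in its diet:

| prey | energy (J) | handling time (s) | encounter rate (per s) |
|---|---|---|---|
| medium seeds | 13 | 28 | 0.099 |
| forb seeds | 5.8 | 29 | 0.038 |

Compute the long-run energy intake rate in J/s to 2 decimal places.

Energy encountered per unit search time: 0.099×13 + 0.038×5.8 = 1.507 J/s.
Handling time per unit search time: 0.099×28 + 0.038×29 = 3.874.
Rate = 1.507/(1 + 3.874) = 0.3093 J/s.

0.31 J/s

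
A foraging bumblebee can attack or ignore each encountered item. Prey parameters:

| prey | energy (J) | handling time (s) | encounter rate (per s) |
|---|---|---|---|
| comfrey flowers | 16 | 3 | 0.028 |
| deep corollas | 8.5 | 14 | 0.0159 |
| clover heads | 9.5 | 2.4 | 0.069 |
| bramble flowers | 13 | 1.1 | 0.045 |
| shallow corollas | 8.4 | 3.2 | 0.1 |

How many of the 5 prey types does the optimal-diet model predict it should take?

E/h in descending order: bramble flowers 11.8, comfrey flowers 5.33, clover heads 3.96, shallow corollas 2.62, deep corollas 0.607 J/s. The optimal diet is the largest prefix of this list for which every included type satisfies E_i/h_i > R on the types above it.
Rate on top 1: 0.5574. comfrey flowers: 5.33 > 0.5574 → include.
Rate on top 2: 0.9113. clover heads: 3.96 > 0.9113 → include.
Rate on top 3: 1.3. shallow corollas: 2.62 > 1.3 → include.
Rate on top 4: 1.562. deep corollas: 0.607 < 1.562 → exclude; stop.
Optimal diet: bramble flowers, comfrey flowers, clover heads, shallow corollas — 4 of 5 types.

4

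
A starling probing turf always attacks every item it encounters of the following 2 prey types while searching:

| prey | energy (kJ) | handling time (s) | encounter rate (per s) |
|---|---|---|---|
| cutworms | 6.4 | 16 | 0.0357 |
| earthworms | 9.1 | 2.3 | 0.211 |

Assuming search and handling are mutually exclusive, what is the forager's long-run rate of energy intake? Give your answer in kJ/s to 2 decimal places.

R = (0.0357×6.4 + 0.211×9.1) / (1 + 0.0357×16 + 0.211×2.3) = 2.149/2.056 = 1.045 kJ/s.

1.04 kJ/s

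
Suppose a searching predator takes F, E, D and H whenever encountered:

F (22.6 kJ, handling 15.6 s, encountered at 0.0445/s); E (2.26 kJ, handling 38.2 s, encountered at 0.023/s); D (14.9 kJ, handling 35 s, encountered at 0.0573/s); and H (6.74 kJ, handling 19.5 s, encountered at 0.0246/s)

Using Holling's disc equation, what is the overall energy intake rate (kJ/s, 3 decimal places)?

0.411 kJ/s

R = Σλ_iE_i / (1 + Σλ_ih_i)
Numerator: 0.0445×22.6 + 0.023×2.26 + 0.0573×14.9 + 0.0246×6.74 = 2.077
Denominator: 1 + 0.0445×15.6 + 0.023×38.2 + 0.0573×35 + 0.0246×19.5 = 5.058
R = 2.077/5.058 = 0.4107 kJ/s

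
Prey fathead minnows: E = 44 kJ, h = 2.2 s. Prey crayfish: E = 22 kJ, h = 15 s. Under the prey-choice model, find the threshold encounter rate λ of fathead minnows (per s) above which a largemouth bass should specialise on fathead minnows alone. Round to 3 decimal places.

0.036 per s

The zero-one rule: include crayfish iff E₂/h₂ > λE₁/(1+λh₁). Equality gives the switch point.
λE₁h₂ = E₂ + λE₂h₁ ⇒ λ = E₂/(E₁h₂ − E₂h₁) = 22/(660 − 48.4) = 0.03597 per s.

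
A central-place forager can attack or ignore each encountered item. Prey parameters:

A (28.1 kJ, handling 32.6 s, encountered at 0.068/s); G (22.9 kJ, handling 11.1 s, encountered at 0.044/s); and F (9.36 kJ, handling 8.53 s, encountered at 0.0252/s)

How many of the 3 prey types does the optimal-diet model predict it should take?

E/h in descending order: G 2.06, F 1.1, A 0.862 kJ/s. The optimal diet is the largest prefix of this list for which every included type satisfies E_i/h_i > R on the types above it.
Rate on top 1: 0.677. F: 1.1 > 0.677 → include.
Rate on top 2: 0.73. A: 0.862 > 0.73 → include.
Optimal diet: G, F, A — 3 of 3 types.

3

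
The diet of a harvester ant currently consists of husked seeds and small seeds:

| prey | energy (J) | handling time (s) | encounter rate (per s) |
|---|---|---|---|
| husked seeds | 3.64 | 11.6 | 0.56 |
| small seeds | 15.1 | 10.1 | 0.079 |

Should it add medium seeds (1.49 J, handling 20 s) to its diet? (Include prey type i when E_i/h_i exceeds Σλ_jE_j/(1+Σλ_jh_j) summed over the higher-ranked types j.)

Intake rate on the current diet: R = (0.56×3.64 + 0.079×15.1) / (1 + 0.56×11.6 + 0.079×10.1) = 3.231/8.294 = 0.3896 J/s.
Profitability of medium seeds: 1.49/20 = 0.0745 J/s.
Since 0.0745 < R, time spent handling medium seeds is better spent searching.

No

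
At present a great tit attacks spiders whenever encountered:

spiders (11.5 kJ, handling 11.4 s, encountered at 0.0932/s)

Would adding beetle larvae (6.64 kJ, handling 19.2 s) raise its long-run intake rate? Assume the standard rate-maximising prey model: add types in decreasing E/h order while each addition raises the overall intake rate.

No

On spiders alone, R = ΣλE/(1+Σλh) = 1.072/2.062 = 0.5197 kJ/s.
Profitability of beetle larvae: 6.64/19.2 = 0.3458 kJ/s.
0.3458 < 0.5197, so adding beetle larvae would lower the average — exclude it.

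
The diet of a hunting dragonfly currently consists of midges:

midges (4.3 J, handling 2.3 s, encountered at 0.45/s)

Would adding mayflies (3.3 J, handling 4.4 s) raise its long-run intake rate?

Intake rate on the current diet: R = (0.45×4.3) / (1 + 0.45×2.3) = 1.935/2.035 = 0.9509 J/s.
Profitability of mayflies: 3.3/4.4 = 0.75 J/s.
0.75 < 0.9509, so adding mayflies would lower the average — exclude it.

No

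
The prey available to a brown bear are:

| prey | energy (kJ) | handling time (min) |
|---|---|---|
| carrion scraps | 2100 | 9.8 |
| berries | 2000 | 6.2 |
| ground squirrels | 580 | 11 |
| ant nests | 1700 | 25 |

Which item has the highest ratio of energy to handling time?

berries

In descending order of E/h:
berries: 2000/6.2 = 323 kJ/min
carrion scraps: 2100/9.8 = 214 kJ/min
ant nests: 1700/25 = 68 kJ/min
ground squirrels: 580/11 = 52.7 kJ/min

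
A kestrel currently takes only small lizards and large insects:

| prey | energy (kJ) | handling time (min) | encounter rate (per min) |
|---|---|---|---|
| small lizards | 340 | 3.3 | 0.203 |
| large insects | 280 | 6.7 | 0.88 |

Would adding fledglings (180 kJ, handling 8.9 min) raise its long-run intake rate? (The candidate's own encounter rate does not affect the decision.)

Intake rate on the current diet: R = (0.203×340 + 0.88×280) / (1 + 0.203×3.3 + 0.88×6.7) = 315.4/7.566 = 41.69 kJ/min.
fledglings: E/h = 180/8.9 = 20.22 kJ/min.
20.22 < 41.69, so adding fledglings would lower the average — exclude it.

No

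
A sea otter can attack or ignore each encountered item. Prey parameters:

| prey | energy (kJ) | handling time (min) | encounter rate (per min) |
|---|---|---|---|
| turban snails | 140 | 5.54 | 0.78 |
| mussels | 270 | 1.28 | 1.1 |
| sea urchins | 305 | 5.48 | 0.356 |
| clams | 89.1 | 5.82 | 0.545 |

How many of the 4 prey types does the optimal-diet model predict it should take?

Profitabilities (E/h, kJ/min): mussels 211, sea urchins 55.7, turban snails 25.3, clams 15.3. Add prey in this order while the next type's profitability exceeds the intake rate on those already taken.
Rate on top 1: 123.3. sea urchins: 55.7 < 123.3 → exclude; stop.
Optimal diet: mussels — 1 of 4 types.

1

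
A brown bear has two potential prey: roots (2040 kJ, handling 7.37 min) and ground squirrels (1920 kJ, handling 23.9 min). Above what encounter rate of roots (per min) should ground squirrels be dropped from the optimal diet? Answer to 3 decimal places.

Drop ground squirrels once their profitability E₂/h₂ falls below the rate achievable on roots alone: E₂/h₂ = λE₁/(1 + λh₁).
Solve for λ: λE₁h₂ = E₂(1 + λh₁) → λ(E₁h₂ − E₂h₁) = E₂ → λ = E₂/(E₁h₂ − E₂h₁).
λ = 1920/(2040×23.9 − 1920×7.37) = 1920/3.461e+04 = 0.05548 per min.

0.055 per min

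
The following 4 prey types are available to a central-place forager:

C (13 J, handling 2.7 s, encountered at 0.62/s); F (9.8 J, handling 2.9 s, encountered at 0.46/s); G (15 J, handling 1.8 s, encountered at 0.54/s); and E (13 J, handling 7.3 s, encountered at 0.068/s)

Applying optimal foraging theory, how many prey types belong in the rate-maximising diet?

2

E/h in descending order: G 8.33, C 4.81, F 3.38, E 1.78 J/s. The optimal diet is the largest prefix of this list for which every included type satisfies E_i/h_i > R on the types above it.
Rate on top 1: 4.108. C: 4.81 > 4.108 → include.
Rate on top 2: 4.432. F: 3.38 < 4.432 → exclude; stop.
Optimal diet: G, C — 2 of 4 types.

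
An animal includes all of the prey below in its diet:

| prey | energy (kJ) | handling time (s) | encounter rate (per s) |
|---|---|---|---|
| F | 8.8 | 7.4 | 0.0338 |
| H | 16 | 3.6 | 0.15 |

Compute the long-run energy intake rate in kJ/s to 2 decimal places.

Energy encountered per unit search time: 0.0338×8.8 + 0.15×16 = 2.697 kJ/s.
Handling time per unit search time: 0.0338×7.4 + 0.15×3.6 = 0.7901.
Rate = 2.697/(1 + 0.7901) = 1.507 kJ/s.

1.51 kJ/s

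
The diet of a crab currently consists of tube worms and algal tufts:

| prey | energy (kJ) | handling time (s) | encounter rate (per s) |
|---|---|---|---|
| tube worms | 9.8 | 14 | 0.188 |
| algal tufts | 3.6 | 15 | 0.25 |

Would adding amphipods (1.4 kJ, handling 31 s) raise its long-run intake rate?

Current rate: (0.188×9.8 + 0.25×3.6)/(1 + 0.188×14 + 0.25×15) = 0.3715 kJ/s.
Profitability of amphipods: 1.4/31 = 0.04516 kJ/s.
0.04516 < 0.3715, so adding amphipods would lower the average — exclude it.

No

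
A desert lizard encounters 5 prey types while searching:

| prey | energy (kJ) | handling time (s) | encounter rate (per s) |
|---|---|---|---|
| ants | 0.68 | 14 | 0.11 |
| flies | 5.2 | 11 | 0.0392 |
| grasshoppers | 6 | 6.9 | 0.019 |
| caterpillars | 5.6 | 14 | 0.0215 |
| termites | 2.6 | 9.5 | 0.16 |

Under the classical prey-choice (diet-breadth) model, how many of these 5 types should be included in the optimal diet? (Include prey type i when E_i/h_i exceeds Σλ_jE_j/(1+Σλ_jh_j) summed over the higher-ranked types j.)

4

Profitabilities (E/h, kJ/s): grasshoppers 0.87, flies 0.473, caterpillars 0.4, termites 0.274, ants 0.0486. Add prey in this order while the next type's profitability exceeds the intake rate on those already taken.
Rate on top 1: 0.1008. flies: 0.473 > 0.1008 → include.
Rate on top 2: 0.2034. caterpillars: 0.4 > 0.2034 → include.
Rate on top 3: 0.2352. termites: 0.274 > 0.2352 → include.
Rate on top 4: 0.2525. ants: 0.0486 < 0.2525 → exclude; stop.
Optimal diet: grasshoppers, flies, caterpillars, termites — 4 of 5 types.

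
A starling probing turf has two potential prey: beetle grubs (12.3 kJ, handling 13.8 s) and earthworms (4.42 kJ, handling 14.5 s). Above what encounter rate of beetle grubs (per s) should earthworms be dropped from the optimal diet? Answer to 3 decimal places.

The zero-one rule: include earthworms iff E₂/h₂ > λE₁/(1+λh₁). Equality gives the switch point.
λE₁h₂ = E₂ + λE₂h₁ ⇒ λ = E₂/(E₁h₂ − E₂h₁) = 4.42/(178.4 − 61) = 0.03766 per s.

0.038 per s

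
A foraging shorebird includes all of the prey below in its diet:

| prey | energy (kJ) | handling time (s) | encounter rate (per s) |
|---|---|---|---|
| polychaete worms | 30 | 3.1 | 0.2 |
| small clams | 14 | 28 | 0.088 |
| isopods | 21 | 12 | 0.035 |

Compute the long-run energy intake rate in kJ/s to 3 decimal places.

R = (0.2×30 + 0.088×14 + 0.035×21) / (1 + 0.2×3.1 + 0.088×28 + 0.035×12) = 7.967/4.504 = 1.769 kJ/s.

1.769 kJ/s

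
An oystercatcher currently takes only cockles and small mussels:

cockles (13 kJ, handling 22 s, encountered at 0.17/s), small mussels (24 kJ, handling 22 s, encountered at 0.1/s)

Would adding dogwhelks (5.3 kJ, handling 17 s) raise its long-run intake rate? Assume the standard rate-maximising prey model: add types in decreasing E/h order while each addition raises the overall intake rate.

No

On cockles and small mussels alone, R = ΣλE/(1+Σλh) = 4.61/6.94 = 0.6643 kJ/s.
Profitability of dogwhelks: 5.3/17 = 0.3118 kJ/s.
0.3118 < 0.6643, so adding dogwhelks would lower the average — exclude it.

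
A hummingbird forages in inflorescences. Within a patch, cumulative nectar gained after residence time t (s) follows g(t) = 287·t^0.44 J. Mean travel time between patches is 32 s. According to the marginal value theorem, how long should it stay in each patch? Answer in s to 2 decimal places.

25.14 s

Optimal t* satisfies g'(t*) = g(t*)/(T + t*).
g'(t) = 0.44·287·t^-0.56. Setting 0.44·287·t^-0.56 = 287·t^0.44/(32+t) gives 0.44(32+t) = t, so 0.56·t = 0.44×32.
t* = 0.44×32/0.56 = 25.14 s.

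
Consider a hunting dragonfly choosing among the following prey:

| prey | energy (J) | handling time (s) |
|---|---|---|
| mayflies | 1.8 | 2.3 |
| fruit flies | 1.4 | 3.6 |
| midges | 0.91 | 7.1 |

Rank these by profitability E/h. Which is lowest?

Profitability E/h (J/s): mayflies = 1.8/2.3 = 0.783, fruit flies = 1.4/3.6 = 0.389, midges = 0.91/7.1 = 0.128.
Ranked: mayflies > fruit flies > midges.

midges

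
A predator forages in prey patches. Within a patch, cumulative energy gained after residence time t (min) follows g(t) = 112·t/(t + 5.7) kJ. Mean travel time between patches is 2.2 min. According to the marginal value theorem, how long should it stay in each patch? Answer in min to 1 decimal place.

Optimal t* satisfies g'(t*) = g(t*)/(T + t*).
g'(t) = 112·5.7/(t + 5.7)². Setting 112·5.7/(t+5.7)² = 112t/[(t+5.7)(2.2+t)] gives 5.7(2.2+t) = t(t+5.7), so t² = 5.7×2.2 = 12.54.
t* = √12.54 = 3.541 min.

3.5 min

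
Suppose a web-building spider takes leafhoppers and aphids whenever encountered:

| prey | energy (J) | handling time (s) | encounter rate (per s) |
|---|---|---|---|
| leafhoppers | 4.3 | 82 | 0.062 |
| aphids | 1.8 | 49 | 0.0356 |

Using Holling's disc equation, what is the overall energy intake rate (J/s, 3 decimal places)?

0.042 J/s

R = (0.062×4.3 + 0.0356×1.8) / (1 + 0.062×82 + 0.0356×49) = 0.3307/7.828 = 0.04224 J/s.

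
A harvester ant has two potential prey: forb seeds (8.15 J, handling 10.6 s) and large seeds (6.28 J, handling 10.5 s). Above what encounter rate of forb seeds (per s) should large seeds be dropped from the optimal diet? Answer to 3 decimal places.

0.330 per s

At the threshold, the rate on forb seeds alone equals the profitability of large seeds: λ·8.15/(1 + λ·10.6) = 6.28/10.5 = 0.5981.
Rearranging, λ(8.15 − 0.5981×10.6) = 0.5981, so λ = 0.5981/1.81 = 0.3304 per s.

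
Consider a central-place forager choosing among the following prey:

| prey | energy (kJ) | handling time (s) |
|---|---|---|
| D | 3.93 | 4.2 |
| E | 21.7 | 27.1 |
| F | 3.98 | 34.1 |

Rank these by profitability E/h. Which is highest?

D

In descending order of E/h:
D: 3.93/4.2 = 0.936 kJ/s
E: 21.7/27.1 = 0.801 kJ/s
F: 3.98/34.1 = 0.117 kJ/s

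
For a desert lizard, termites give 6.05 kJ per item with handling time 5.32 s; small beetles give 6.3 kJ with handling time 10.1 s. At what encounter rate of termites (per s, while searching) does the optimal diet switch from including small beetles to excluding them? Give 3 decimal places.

0.228 per s

At the threshold, the rate on termites alone equals the profitability of small beetles: λ·6.05/(1 + λ·5.32) = 6.3/10.1 = 0.6238.
Rearranging, λ(6.05 − 0.6238×5.32) = 0.6238, so λ = 0.6238/2.732 = 0.2284 per s.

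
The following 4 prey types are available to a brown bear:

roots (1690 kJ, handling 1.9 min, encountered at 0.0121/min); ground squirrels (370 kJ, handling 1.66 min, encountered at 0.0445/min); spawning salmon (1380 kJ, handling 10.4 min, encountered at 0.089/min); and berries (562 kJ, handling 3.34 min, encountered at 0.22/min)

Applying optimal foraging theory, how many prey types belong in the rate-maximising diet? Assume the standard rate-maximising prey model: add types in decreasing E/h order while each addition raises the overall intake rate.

E/h in descending order: roots 889, ground squirrels 223, berries 168, spawning salmon 133 kJ/min. The optimal diet is the largest prefix of this list for which every included type satisfies E_i/h_i > R on the types above it.
Rate on top 1: 19.99. ground squirrels: 223 > 19.99 → include.
Rate on top 2: 33.65. berries: 168 > 33.65 → include.
Rate on top 3: 87.65. spawning salmon: 133 > 87.65 → include.
Optimal diet: roots, ground squirrels, berries, spawning salmon — 4 of 4 types.

4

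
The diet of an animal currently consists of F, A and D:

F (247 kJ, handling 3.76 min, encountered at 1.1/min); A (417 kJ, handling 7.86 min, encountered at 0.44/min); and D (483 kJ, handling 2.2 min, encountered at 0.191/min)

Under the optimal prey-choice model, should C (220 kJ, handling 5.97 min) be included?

Current rate: (1.1×247 + 0.44×417 + 0.191×483)/(1 + 1.1×3.76 + 0.44×7.86 + 0.191×2.2) = 60.73 kJ/min.
C: E/h = 220/5.97 = 36.85 kJ/min.
36.85 < 60.73, so adding C would lower the average — exclude it.

No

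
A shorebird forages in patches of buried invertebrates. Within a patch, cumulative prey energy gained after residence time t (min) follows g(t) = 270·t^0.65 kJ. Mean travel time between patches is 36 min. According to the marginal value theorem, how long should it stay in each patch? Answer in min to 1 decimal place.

Optimal t* satisfies g'(t*) = g(t*)/(T + t*).
g'(t) = 0.65·270·t^-0.35. Setting 0.65·270·t^-0.35 = 270·t^0.65/(36+t) gives 0.65(36+t) = t, so 0.35·t = 0.65×36.
t* = 0.65×36/0.35 = 66.86 min.

66.9 min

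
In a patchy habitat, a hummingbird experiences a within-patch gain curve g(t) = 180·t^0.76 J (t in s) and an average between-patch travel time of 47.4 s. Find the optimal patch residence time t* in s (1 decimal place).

By the marginal value theorem, leave when the instantaneous gain rate g'(t) equals the habitat-wide average g(t)/(T + t).
g'(t) = 0.76·180·t^-0.24. Setting 0.76·180·t^-0.24 = 180·t^0.76/(47.4+t) gives 0.76(47.4+t) = t, so 0.24·t = 0.76×47.4.
t* = 0.76×47.4/0.24 = 150.1 s.

150.1 s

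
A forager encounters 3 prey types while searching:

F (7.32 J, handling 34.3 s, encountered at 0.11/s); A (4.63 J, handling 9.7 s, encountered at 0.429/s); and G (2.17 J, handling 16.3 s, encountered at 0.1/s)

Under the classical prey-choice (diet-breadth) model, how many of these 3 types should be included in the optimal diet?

Rank by E/h (J/s): A 0.477, F 0.213, G 0.133. Include each in turn until the next type's E/h falls below the running intake rate.
Rate on top 1: 0.3848. F: 0.213 < 0.3848 → exclude; stop.
Optimal diet: A — 1 of 3 types.

1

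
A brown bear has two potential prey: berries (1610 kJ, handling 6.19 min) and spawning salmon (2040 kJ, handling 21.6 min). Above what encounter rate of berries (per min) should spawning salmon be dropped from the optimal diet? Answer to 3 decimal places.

0.092 per min

Drop spawning salmon once their profitability E₂/h₂ falls below the rate achievable on berries alone: E₂/h₂ = λE₁/(1 + λh₁).
Solve for λ: λE₁h₂ = E₂(1 + λh₁) → λ(E₁h₂ − E₂h₁) = E₂ → λ = E₂/(E₁h₂ − E₂h₁).
λ = 2040/(1610×21.6 − 2040×6.19) = 2040/2.215e+04 = 0.09211 per min.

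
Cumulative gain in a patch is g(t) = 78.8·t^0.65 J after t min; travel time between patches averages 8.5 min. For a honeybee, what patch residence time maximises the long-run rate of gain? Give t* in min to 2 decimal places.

15.79 min

Optimal t* satisfies g'(t*) = g(t*)/(T + t*).
g'(t) = 0.65·78.8·t^-0.35. Setting 0.65·78.8·t^-0.35 = 78.8·t^0.65/(8.5+t) gives 0.65(8.5+t) = t, so 0.35·t = 0.65×8.5.
t* = 0.65×8.5/0.35 = 15.79 min.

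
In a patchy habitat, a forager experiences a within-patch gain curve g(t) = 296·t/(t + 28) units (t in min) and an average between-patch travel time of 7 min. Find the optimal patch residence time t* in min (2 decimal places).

14.00 min

By the marginal value theorem, leave when the instantaneous gain rate g'(t) equals the habitat-wide average g(t)/(T + t).
g'(t) = 296·28/(t + 28)². Setting 296·28/(t+28)² = 296t/[(t+28)(7+t)] gives 28(7+t) = t(t+28), so t² = 28×7 = 196.
t* = √196 = 14 min.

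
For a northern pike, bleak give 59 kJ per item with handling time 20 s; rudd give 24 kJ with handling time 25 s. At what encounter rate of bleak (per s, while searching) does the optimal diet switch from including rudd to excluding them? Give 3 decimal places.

0.024 per s

The zero-one rule: include rudd iff E₂/h₂ > λE₁/(1+λh₁). Equality gives the switch point.
λE₁h₂ = E₂ + λE₂h₁ ⇒ λ = E₂/(E₁h₂ − E₂h₁) = 24/(1475 − 480) = 0.02412 per s.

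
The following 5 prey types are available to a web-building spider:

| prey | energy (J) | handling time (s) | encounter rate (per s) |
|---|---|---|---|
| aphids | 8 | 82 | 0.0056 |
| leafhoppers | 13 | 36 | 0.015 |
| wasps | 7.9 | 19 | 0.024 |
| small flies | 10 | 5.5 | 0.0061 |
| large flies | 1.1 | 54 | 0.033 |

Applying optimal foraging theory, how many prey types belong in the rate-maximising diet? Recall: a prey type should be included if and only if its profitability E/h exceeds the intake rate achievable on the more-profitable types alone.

Profitabilities (E/h, J/s): small flies 1.82, wasps 0.416, leafhoppers 0.361, aphids 0.0976, large flies 0.0204. Add prey in this order while the next type's profitability exceeds the intake rate on those already taken.
Rate on top 1: 0.05902. wasps: 0.416 > 0.05902 → include.
Rate on top 2: 0.1682. leafhoppers: 0.361 > 0.1682 → include.
Rate on top 3: 0.2196. aphids: 0.0976 < 0.2196 → exclude; stop.
Optimal diet: small flies, wasps, leafhoppers — 3 of 5 types.

3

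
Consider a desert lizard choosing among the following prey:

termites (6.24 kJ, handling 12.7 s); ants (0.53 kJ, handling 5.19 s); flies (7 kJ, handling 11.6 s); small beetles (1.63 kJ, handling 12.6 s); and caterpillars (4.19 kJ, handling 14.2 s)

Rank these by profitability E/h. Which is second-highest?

termites

Profitability E/h (kJ/s): termites = 6.24/12.7 = 0.491, ants = 0.53/5.19 = 0.102, flies = 7/11.6 = 0.603, small beetles = 1.63/12.6 = 0.129, caterpillars = 4.19/14.2 = 0.295.
Ranked: flies > termites > caterpillars > small beetles > ants.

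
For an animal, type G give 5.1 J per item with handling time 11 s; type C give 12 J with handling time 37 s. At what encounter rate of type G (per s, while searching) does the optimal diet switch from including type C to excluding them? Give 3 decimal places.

0.212 per s

The zero-one rule: include type C iff E₂/h₂ > λE₁/(1+λh₁). Equality gives the switch point.
λE₁h₂ = E₂ + λE₂h₁ ⇒ λ = E₂/(E₁h₂ − E₂h₁) = 12/(188.7 − 132) = 0.2116 per s.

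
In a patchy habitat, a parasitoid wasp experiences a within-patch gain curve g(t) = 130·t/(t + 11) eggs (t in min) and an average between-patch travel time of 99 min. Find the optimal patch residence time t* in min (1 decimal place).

33.0 min

Optimal t* satisfies g'(t*) = g(t*)/(T + t*).
g'(t) = 130·11/(t + 11)². Setting 130·11/(t+11)² = 130t/[(t+11)(99+t)] gives 11(99+t) = t(t+11), so t² = 11×99 = 1089.
t* = √1089 = 33 min.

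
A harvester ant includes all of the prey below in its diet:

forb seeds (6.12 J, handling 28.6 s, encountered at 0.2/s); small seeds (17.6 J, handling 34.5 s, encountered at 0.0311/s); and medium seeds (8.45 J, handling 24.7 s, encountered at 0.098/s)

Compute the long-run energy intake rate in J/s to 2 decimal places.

R = Σλ_iE_i / (1 + Σλ_ih_i)
Numerator: 0.2×6.12 + 0.0311×17.6 + 0.098×8.45 = 2.599
Denominator: 1 + 0.2×28.6 + 0.0311×34.5 + 0.098×24.7 = 10.21
R = 2.599/10.21 = 0.2545 J/s

0.25 J/s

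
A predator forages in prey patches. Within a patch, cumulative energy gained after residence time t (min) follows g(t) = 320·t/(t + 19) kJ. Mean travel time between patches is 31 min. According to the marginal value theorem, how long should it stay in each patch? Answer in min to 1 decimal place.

24.3 min

Optimal t* satisfies g'(t*) = g(t*)/(T + t*).
g'(t) = 320·19/(t + 19)². Setting 320·19/(t+19)² = 320t/[(t+19)(31+t)] gives 19(31+t) = t(t+19), so t² = 19×31 = 589.
t* = √589 = 24.27 min.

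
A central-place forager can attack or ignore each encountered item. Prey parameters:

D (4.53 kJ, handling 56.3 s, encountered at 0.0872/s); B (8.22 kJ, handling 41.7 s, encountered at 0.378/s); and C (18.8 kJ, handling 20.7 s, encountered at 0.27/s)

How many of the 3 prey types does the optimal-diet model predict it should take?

1

E/h in descending order: C 0.908, B 0.197, D 0.0805 kJ/s. The optimal diet is the largest prefix of this list for which every included type satisfies E_i/h_i > R on the types above it.
Rate on top 1: 0.7704. B: 0.197 < 0.7704 → exclude; stop.
Optimal diet: C — 1 of 3 types.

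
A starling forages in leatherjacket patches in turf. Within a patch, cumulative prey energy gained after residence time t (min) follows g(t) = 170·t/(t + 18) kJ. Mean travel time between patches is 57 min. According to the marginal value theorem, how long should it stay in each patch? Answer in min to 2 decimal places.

By the marginal value theorem, leave when the instantaneous gain rate g'(t) equals the habitat-wide average g(t)/(T + t).
g'(t) = 170·18/(t + 18)². Setting 170·18/(t+18)² = 170t/[(t+18)(57+t)] gives 18(57+t) = t(t+18), so t² = 18×57 = 1026.
t* = √1026 = 32.03 min.

32.03 min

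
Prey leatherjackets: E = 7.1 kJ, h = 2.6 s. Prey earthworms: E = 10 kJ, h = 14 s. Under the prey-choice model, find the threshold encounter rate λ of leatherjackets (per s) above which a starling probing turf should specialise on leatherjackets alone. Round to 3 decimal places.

0.136 per s

The zero-one rule: include earthworms iff E₂/h₂ > λE₁/(1+λh₁). Equality gives the switch point.
λE₁h₂ = E₂ + λE₂h₁ ⇒ λ = E₂/(E₁h₂ − E₂h₁) = 10/(99.4 − 26) = 0.1362 per s.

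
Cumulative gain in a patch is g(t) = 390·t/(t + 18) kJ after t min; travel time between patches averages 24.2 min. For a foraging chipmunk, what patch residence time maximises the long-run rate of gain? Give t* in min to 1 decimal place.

Optimal t* satisfies g'(t*) = g(t*)/(T + t*).
g'(t) = 390·18/(t + 18)². Setting 390·18/(t+18)² = 390t/[(t+18)(24.2+t)] gives 18(24.2+t) = t(t+18), so t² = 18×24.2 = 435.6.
t* = √435.6 = 20.87 min.

20.9 min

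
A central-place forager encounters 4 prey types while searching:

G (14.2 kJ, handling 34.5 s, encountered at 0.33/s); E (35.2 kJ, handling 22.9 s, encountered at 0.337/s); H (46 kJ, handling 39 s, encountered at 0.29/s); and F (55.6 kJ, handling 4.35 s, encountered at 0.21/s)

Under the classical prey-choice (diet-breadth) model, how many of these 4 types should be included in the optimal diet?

Rank by E/h (kJ/s): F 12.8, E 1.54, H 1.18, G 0.412. Include each in turn until the next type's E/h falls below the running intake rate.
Rate on top 1: 6.102. E: 1.54 < 6.102 → exclude; stop.
Optimal diet: F — 1 of 4 types.

1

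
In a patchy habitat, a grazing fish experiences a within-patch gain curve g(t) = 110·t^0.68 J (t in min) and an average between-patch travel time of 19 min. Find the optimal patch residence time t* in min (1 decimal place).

40.4 min

Maximise g(t)/(T+t): set derivative to zero → g'(t)(T+t) = g(t).
g'(t) = 0.68·110·t^-0.32. Setting 0.68·110·t^-0.32 = 110·t^0.68/(19+t) gives 0.68(19+t) = t, so 0.32·t = 0.68×19.
t* = 0.68×19/0.32 = 40.38 min.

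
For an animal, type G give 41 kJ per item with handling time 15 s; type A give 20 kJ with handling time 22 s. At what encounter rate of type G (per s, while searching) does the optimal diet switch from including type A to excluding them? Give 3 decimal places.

0.033 per s

Drop type A once their profitability E₂/h₂ falls below the rate achievable on type G alone: E₂/h₂ = λE₁/(1 + λh₁).
Solve for λ: λE₁h₂ = E₂(1 + λh₁) → λ(E₁h₂ − E₂h₁) = E₂ → λ = E₂/(E₁h₂ − E₂h₁).
λ = 20/(41×22 − 20×15) = 20/602 = 0.03322 per s.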